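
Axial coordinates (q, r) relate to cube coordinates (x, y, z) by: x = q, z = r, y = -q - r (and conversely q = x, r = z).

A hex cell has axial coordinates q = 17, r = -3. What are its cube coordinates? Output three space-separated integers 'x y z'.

Answer: 17 -14 -3

Derivation:
x = q = 17
z = r = -3
y = -x - z = -(17) - (-3) = -14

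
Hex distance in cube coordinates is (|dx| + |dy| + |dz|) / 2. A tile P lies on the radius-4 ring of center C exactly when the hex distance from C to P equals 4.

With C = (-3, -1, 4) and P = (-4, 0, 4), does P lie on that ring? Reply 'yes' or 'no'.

Answer: no

Derivation:
|px - cx| = |-4 - (-3)| = 1
|py - cy| = |0 - (-1)| = 1
|pz - cz| = |4 - 4| = 0
distance = (1+1+0)/2 = 2/2 = 1
radius = 4; distance != radius -> no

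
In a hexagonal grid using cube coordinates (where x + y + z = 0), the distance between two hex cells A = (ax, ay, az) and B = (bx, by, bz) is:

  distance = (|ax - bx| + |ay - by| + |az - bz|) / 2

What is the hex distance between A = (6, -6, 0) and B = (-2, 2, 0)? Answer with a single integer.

|ax - bx| = |6 - (-2)| = 8
|ay - by| = |-6 - 2| = 8
|az - bz| = |0 - 0| = 0
distance = (8 + 8 + 0) / 2 = 16 / 2 = 8

Answer: 8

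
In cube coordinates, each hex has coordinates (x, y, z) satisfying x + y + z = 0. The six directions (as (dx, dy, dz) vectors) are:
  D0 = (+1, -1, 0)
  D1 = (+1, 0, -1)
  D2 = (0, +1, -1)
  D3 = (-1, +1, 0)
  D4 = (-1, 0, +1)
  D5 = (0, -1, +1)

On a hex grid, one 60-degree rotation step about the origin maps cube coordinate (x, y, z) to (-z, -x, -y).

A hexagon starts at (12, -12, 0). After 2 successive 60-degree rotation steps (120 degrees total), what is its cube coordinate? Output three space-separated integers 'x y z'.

Start: (12, -12, 0)
Step 1: (12, -12, 0) -> (-(0), -(12), -(-12)) = (0, -12, 12)
Step 2: (0, -12, 12) -> (-(12), -(0), -(-12)) = (-12, 0, 12)

Answer: -12 0 12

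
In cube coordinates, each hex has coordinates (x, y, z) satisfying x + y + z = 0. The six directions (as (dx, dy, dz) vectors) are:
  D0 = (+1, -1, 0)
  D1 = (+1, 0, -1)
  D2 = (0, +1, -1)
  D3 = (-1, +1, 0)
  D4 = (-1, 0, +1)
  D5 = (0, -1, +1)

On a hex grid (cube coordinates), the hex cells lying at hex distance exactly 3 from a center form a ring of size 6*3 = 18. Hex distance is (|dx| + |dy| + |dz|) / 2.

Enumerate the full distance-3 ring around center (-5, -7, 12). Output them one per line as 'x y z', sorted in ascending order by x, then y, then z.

Answer: -8 -7 15
-8 -6 14
-8 -5 13
-8 -4 12
-7 -8 15
-7 -4 11
-6 -9 15
-6 -4 10
-5 -10 15
-5 -4 9
-4 -10 14
-4 -5 9
-3 -10 13
-3 -6 9
-2 -10 12
-2 -9 11
-2 -8 10
-2 -7 9

Derivation:
Walk ring at distance 3 from (-5, -7, 12):
Start at center + D4*3 = (-8, -7, 15)
  hex 0: (-8, -7, 15)
  hex 1: (-7, -8, 15)
  hex 2: (-6, -9, 15)
  hex 3: (-5, -10, 15)
  hex 4: (-4, -10, 14)
  hex 5: (-3, -10, 13)
  hex 6: (-2, -10, 12)
  hex 7: (-2, -9, 11)
  hex 8: (-2, -8, 10)
  hex 9: (-2, -7, 9)
  hex 10: (-3, -6, 9)
  hex 11: (-4, -5, 9)
  hex 12: (-5, -4, 9)
  hex 13: (-6, -4, 10)
  hex 14: (-7, -4, 11)
  hex 15: (-8, -4, 12)
  hex 16: (-8, -5, 13)
  hex 17: (-8, -6, 14)
Sorted: 18 hexes.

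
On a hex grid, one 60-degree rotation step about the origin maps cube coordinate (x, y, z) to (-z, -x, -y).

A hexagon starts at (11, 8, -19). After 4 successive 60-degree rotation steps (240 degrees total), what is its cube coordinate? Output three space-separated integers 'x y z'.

Answer: -19 11 8

Derivation:
Start: (11, 8, -19)
Step 1: (11, 8, -19) -> (-(-19), -(11), -(8)) = (19, -11, -8)
Step 2: (19, -11, -8) -> (-(-8), -(19), -(-11)) = (8, -19, 11)
Step 3: (8, -19, 11) -> (-(11), -(8), -(-19)) = (-11, -8, 19)
Step 4: (-11, -8, 19) -> (-(19), -(-11), -(-8)) = (-19, 11, 8)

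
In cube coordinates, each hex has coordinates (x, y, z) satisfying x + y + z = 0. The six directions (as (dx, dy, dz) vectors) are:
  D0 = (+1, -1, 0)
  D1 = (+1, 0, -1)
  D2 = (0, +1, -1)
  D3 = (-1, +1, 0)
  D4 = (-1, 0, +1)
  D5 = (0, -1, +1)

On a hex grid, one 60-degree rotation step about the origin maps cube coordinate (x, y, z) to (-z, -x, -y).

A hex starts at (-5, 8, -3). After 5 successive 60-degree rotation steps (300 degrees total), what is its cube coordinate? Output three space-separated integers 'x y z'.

Start: (-5, 8, -3)
Step 1: (-5, 8, -3) -> (-(-3), -(-5), -(8)) = (3, 5, -8)
Step 2: (3, 5, -8) -> (-(-8), -(3), -(5)) = (8, -3, -5)
Step 3: (8, -3, -5) -> (-(-5), -(8), -(-3)) = (5, -8, 3)
Step 4: (5, -8, 3) -> (-(3), -(5), -(-8)) = (-3, -5, 8)
Step 5: (-3, -5, 8) -> (-(8), -(-3), -(-5)) = (-8, 3, 5)

Answer: -8 3 5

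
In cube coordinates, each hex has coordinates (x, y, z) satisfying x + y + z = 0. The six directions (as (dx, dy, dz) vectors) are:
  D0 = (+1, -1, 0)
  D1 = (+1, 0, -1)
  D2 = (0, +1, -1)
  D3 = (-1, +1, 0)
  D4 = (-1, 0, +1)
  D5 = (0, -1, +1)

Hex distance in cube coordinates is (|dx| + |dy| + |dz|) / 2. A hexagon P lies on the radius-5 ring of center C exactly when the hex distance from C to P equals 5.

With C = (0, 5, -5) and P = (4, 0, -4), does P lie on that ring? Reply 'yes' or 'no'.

Answer: yes

Derivation:
|px - cx| = |4 - 0| = 4
|py - cy| = |0 - 5| = 5
|pz - cz| = |-4 - (-5)| = 1
distance = (4+5+1)/2 = 10/2 = 5
radius = 5; distance == radius -> yes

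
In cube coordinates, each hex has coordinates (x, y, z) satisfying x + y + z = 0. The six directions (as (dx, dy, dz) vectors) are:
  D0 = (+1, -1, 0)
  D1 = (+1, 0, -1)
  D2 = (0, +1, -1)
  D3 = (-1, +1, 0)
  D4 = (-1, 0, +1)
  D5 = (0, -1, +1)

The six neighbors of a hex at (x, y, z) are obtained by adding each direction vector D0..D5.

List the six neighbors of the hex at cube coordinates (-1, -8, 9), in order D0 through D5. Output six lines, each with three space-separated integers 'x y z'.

Answer: 0 -9 9
0 -8 8
-1 -7 8
-2 -7 9
-2 -8 10
-1 -9 10

Derivation:
Center: (-1, -8, 9). Add each direction:
  D0: (-1, -8, 9) + (1, -1, 0) = (0, -9, 9)
  D1: (-1, -8, 9) + (1, 0, -1) = (0, -8, 8)
  D2: (-1, -8, 9) + (0, 1, -1) = (-1, -7, 8)
  D3: (-1, -8, 9) + (-1, 1, 0) = (-2, -7, 9)
  D4: (-1, -8, 9) + (-1, 0, 1) = (-2, -8, 10)
  D5: (-1, -8, 9) + (0, -1, 1) = (-1, -9, 10)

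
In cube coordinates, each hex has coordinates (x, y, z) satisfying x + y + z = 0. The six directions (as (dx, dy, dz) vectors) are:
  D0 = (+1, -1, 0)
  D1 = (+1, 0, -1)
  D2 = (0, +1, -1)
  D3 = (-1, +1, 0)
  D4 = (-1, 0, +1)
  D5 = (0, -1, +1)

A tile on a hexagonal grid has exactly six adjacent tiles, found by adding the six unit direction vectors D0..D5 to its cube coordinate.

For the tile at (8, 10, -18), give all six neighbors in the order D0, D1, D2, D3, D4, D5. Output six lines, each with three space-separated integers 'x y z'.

Answer: 9 9 -18
9 10 -19
8 11 -19
7 11 -18
7 10 -17
8 9 -17

Derivation:
Center: (8, 10, -18). Add each direction:
  D0: (8, 10, -18) + (1, -1, 0) = (9, 9, -18)
  D1: (8, 10, -18) + (1, 0, -1) = (9, 10, -19)
  D2: (8, 10, -18) + (0, 1, -1) = (8, 11, -19)
  D3: (8, 10, -18) + (-1, 1, 0) = (7, 11, -18)
  D4: (8, 10, -18) + (-1, 0, 1) = (7, 10, -17)
  D5: (8, 10, -18) + (0, -1, 1) = (8, 9, -17)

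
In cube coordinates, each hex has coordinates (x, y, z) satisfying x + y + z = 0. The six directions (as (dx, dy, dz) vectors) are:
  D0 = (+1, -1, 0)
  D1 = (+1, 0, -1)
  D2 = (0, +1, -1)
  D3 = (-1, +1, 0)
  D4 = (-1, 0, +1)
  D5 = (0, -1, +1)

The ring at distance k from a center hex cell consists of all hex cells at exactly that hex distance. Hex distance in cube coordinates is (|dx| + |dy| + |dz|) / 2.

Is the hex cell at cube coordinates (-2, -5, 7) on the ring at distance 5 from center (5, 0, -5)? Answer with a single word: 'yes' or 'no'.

|px - cx| = |-2 - 5| = 7
|py - cy| = |-5 - 0| = 5
|pz - cz| = |7 - (-5)| = 12
distance = (7+5+12)/2 = 24/2 = 12
radius = 5; distance != radius -> no

Answer: no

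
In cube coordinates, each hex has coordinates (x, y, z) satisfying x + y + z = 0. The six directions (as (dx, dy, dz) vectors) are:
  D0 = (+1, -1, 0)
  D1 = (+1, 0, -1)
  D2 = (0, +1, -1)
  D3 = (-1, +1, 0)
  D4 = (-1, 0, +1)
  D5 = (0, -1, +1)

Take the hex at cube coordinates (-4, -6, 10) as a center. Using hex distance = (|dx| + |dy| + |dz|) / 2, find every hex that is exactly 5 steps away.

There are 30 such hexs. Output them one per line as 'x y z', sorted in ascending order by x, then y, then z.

Walk ring at distance 5 from (-4, -6, 10):
Start at center + D4*5 = (-9, -6, 15)
  hex 0: (-9, -6, 15)
  hex 1: (-8, -7, 15)
  hex 2: (-7, -8, 15)
  hex 3: (-6, -9, 15)
  hex 4: (-5, -10, 15)
  hex 5: (-4, -11, 15)
  hex 6: (-3, -11, 14)
  hex 7: (-2, -11, 13)
  hex 8: (-1, -11, 12)
  hex 9: (0, -11, 11)
  hex 10: (1, -11, 10)
  hex 11: (1, -10, 9)
  hex 12: (1, -9, 8)
  hex 13: (1, -8, 7)
  hex 14: (1, -7, 6)
  hex 15: (1, -6, 5)
  hex 16: (0, -5, 5)
  hex 17: (-1, -4, 5)
  hex 18: (-2, -3, 5)
  hex 19: (-3, -2, 5)
  hex 20: (-4, -1, 5)
  hex 21: (-5, -1, 6)
  hex 22: (-6, -1, 7)
  hex 23: (-7, -1, 8)
  hex 24: (-8, -1, 9)
  hex 25: (-9, -1, 10)
  hex 26: (-9, -2, 11)
  hex 27: (-9, -3, 12)
  hex 28: (-9, -4, 13)
  hex 29: (-9, -5, 14)
Sorted: 30 hexes.

Answer: -9 -6 15
-9 -5 14
-9 -4 13
-9 -3 12
-9 -2 11
-9 -1 10
-8 -7 15
-8 -1 9
-7 -8 15
-7 -1 8
-6 -9 15
-6 -1 7
-5 -10 15
-5 -1 6
-4 -11 15
-4 -1 5
-3 -11 14
-3 -2 5
-2 -11 13
-2 -3 5
-1 -11 12
-1 -4 5
0 -11 11
0 -5 5
1 -11 10
1 -10 9
1 -9 8
1 -8 7
1 -7 6
1 -6 5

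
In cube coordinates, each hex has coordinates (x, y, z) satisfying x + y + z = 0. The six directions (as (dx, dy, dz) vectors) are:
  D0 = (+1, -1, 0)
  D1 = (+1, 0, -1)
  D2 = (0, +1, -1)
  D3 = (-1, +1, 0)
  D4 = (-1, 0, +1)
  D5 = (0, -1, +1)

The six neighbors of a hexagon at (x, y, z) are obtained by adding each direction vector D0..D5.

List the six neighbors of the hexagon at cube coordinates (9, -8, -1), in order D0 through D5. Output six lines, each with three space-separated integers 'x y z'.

Center: (9, -8, -1). Add each direction:
  D0: (9, -8, -1) + (1, -1, 0) = (10, -9, -1)
  D1: (9, -8, -1) + (1, 0, -1) = (10, -8, -2)
  D2: (9, -8, -1) + (0, 1, -1) = (9, -7, -2)
  D3: (9, -8, -1) + (-1, 1, 0) = (8, -7, -1)
  D4: (9, -8, -1) + (-1, 0, 1) = (8, -8, 0)
  D5: (9, -8, -1) + (0, -1, 1) = (9, -9, 0)

Answer: 10 -9 -1
10 -8 -2
9 -7 -2
8 -7 -1
8 -8 0
9 -9 0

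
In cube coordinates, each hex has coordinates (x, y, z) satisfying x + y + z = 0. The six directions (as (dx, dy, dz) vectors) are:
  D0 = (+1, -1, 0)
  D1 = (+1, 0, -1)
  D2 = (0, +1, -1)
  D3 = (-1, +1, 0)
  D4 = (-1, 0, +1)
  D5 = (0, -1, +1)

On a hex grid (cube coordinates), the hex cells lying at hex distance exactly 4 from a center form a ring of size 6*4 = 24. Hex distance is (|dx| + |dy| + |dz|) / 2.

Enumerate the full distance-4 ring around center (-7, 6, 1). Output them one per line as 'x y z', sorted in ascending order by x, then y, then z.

Answer: -11 6 5
-11 7 4
-11 8 3
-11 9 2
-11 10 1
-10 5 5
-10 10 0
-9 4 5
-9 10 -1
-8 3 5
-8 10 -2
-7 2 5
-7 10 -3
-6 2 4
-6 9 -3
-5 2 3
-5 8 -3
-4 2 2
-4 7 -3
-3 2 1
-3 3 0
-3 4 -1
-3 5 -2
-3 6 -3

Derivation:
Walk ring at distance 4 from (-7, 6, 1):
Start at center + D4*4 = (-11, 6, 5)
  hex 0: (-11, 6, 5)
  hex 1: (-10, 5, 5)
  hex 2: (-9, 4, 5)
  hex 3: (-8, 3, 5)
  hex 4: (-7, 2, 5)
  hex 5: (-6, 2, 4)
  hex 6: (-5, 2, 3)
  hex 7: (-4, 2, 2)
  hex 8: (-3, 2, 1)
  hex 9: (-3, 3, 0)
  hex 10: (-3, 4, -1)
  hex 11: (-3, 5, -2)
  hex 12: (-3, 6, -3)
  hex 13: (-4, 7, -3)
  hex 14: (-5, 8, -3)
  hex 15: (-6, 9, -3)
  hex 16: (-7, 10, -3)
  hex 17: (-8, 10, -2)
  hex 18: (-9, 10, -1)
  hex 19: (-10, 10, 0)
  hex 20: (-11, 10, 1)
  hex 21: (-11, 9, 2)
  hex 22: (-11, 8, 3)
  hex 23: (-11, 7, 4)
Sorted: 24 hexes.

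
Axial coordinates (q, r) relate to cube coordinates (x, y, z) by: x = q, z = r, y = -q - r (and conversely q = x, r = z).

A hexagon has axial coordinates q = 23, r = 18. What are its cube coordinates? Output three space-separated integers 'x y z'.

x = q = 23
z = r = 18
y = -x - z = -(23) - (18) = -41

Answer: 23 -41 18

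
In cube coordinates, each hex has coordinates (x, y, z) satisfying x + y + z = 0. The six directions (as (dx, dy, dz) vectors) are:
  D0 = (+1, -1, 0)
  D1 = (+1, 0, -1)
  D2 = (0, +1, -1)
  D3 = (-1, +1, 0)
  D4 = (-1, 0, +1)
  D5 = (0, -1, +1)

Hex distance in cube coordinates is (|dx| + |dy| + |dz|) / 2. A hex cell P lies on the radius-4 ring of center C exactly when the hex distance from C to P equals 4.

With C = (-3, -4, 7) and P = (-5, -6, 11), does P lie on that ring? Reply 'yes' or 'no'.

Answer: yes

Derivation:
|px - cx| = |-5 - (-3)| = 2
|py - cy| = |-6 - (-4)| = 2
|pz - cz| = |11 - 7| = 4
distance = (2+2+4)/2 = 8/2 = 4
radius = 4; distance == radius -> yes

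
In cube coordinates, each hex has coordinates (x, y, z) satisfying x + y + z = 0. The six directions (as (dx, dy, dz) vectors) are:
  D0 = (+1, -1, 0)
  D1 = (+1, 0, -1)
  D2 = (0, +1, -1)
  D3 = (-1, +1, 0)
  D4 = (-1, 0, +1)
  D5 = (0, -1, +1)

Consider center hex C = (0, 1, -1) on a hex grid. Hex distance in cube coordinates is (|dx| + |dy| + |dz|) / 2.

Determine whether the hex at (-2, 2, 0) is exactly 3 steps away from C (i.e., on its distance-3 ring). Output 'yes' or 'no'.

Answer: no

Derivation:
|px - cx| = |-2 - 0| = 2
|py - cy| = |2 - 1| = 1
|pz - cz| = |0 - (-1)| = 1
distance = (2+1+1)/2 = 4/2 = 2
radius = 3; distance != radius -> no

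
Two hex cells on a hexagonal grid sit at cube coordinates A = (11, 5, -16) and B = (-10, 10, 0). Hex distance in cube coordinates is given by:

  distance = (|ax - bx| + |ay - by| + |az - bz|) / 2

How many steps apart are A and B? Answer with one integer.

|ax - bx| = |11 - (-10)| = 21
|ay - by| = |5 - 10| = 5
|az - bz| = |-16 - 0| = 16
distance = (21 + 5 + 16) / 2 = 42 / 2 = 21

Answer: 21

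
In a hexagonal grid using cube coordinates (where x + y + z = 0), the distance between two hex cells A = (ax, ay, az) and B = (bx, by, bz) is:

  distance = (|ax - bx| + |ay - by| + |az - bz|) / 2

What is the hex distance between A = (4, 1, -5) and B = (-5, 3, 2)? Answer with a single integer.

|ax - bx| = |4 - (-5)| = 9
|ay - by| = |1 - 3| = 2
|az - bz| = |-5 - 2| = 7
distance = (9 + 2 + 7) / 2 = 18 / 2 = 9

Answer: 9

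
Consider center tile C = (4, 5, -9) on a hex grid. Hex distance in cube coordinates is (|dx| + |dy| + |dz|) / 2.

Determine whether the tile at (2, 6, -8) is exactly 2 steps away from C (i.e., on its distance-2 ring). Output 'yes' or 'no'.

|px - cx| = |2 - 4| = 2
|py - cy| = |6 - 5| = 1
|pz - cz| = |-8 - (-9)| = 1
distance = (2+1+1)/2 = 4/2 = 2
radius = 2; distance == radius -> yes

Answer: yes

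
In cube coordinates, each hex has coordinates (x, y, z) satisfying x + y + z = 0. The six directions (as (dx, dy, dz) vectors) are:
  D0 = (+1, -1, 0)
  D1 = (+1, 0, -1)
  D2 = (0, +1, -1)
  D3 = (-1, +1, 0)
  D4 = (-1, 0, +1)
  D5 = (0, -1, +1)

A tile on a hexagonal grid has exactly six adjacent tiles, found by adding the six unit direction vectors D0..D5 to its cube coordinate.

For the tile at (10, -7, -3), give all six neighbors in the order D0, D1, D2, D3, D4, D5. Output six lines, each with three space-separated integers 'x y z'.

Center: (10, -7, -3). Add each direction:
  D0: (10, -7, -3) + (1, -1, 0) = (11, -8, -3)
  D1: (10, -7, -3) + (1, 0, -1) = (11, -7, -4)
  D2: (10, -7, -3) + (0, 1, -1) = (10, -6, -4)
  D3: (10, -7, -3) + (-1, 1, 0) = (9, -6, -3)
  D4: (10, -7, -3) + (-1, 0, 1) = (9, -7, -2)
  D5: (10, -7, -3) + (0, -1, 1) = (10, -8, -2)

Answer: 11 -8 -3
11 -7 -4
10 -6 -4
9 -6 -3
9 -7 -2
10 -8 -2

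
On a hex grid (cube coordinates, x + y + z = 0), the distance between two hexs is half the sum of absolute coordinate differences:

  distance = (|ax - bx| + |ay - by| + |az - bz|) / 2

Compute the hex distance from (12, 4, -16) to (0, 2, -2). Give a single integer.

|ax - bx| = |12 - 0| = 12
|ay - by| = |4 - 2| = 2
|az - bz| = |-16 - (-2)| = 14
distance = (12 + 2 + 14) / 2 = 28 / 2 = 14

Answer: 14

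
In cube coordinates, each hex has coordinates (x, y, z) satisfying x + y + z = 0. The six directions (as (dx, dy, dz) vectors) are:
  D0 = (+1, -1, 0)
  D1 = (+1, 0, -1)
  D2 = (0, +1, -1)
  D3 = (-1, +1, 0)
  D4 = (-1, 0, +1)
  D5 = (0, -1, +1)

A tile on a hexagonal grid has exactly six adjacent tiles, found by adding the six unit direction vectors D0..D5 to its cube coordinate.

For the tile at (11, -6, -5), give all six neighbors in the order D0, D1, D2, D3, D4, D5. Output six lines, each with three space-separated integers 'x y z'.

Answer: 12 -7 -5
12 -6 -6
11 -5 -6
10 -5 -5
10 -6 -4
11 -7 -4

Derivation:
Center: (11, -6, -5). Add each direction:
  D0: (11, -6, -5) + (1, -1, 0) = (12, -7, -5)
  D1: (11, -6, -5) + (1, 0, -1) = (12, -6, -6)
  D2: (11, -6, -5) + (0, 1, -1) = (11, -5, -6)
  D3: (11, -6, -5) + (-1, 1, 0) = (10, -5, -5)
  D4: (11, -6, -5) + (-1, 0, 1) = (10, -6, -4)
  D5: (11, -6, -5) + (0, -1, 1) = (11, -7, -4)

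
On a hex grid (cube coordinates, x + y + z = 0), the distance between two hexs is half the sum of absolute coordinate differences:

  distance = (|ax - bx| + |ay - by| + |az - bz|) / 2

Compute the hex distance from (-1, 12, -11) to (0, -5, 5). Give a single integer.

|ax - bx| = |-1 - 0| = 1
|ay - by| = |12 - (-5)| = 17
|az - bz| = |-11 - 5| = 16
distance = (1 + 17 + 16) / 2 = 34 / 2 = 17

Answer: 17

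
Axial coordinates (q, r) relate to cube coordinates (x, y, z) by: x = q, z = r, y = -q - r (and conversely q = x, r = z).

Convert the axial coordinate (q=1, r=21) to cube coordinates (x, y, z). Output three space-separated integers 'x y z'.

Answer: 1 -22 21

Derivation:
x = q = 1
z = r = 21
y = -x - z = -(1) - (21) = -22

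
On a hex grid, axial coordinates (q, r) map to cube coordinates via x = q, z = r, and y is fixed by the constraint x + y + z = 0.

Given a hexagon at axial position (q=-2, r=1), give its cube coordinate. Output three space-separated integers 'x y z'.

Answer: -2 1 1

Derivation:
x = q = -2
z = r = 1
y = -x - z = -(-2) - (1) = 1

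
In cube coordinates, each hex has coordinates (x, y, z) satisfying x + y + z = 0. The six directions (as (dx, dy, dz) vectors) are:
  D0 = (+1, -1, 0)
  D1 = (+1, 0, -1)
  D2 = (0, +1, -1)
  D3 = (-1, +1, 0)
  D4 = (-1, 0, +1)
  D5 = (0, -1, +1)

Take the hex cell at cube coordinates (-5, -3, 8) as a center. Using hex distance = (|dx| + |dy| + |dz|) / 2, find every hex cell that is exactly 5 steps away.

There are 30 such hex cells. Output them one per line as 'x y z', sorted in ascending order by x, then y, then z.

Walk ring at distance 5 from (-5, -3, 8):
Start at center + D4*5 = (-10, -3, 13)
  hex 0: (-10, -3, 13)
  hex 1: (-9, -4, 13)
  hex 2: (-8, -5, 13)
  hex 3: (-7, -6, 13)
  hex 4: (-6, -7, 13)
  hex 5: (-5, -8, 13)
  hex 6: (-4, -8, 12)
  hex 7: (-3, -8, 11)
  hex 8: (-2, -8, 10)
  hex 9: (-1, -8, 9)
  hex 10: (0, -8, 8)
  hex 11: (0, -7, 7)
  hex 12: (0, -6, 6)
  hex 13: (0, -5, 5)
  hex 14: (0, -4, 4)
  hex 15: (0, -3, 3)
  hex 16: (-1, -2, 3)
  hex 17: (-2, -1, 3)
  hex 18: (-3, 0, 3)
  hex 19: (-4, 1, 3)
  hex 20: (-5, 2, 3)
  hex 21: (-6, 2, 4)
  hex 22: (-7, 2, 5)
  hex 23: (-8, 2, 6)
  hex 24: (-9, 2, 7)
  hex 25: (-10, 2, 8)
  hex 26: (-10, 1, 9)
  hex 27: (-10, 0, 10)
  hex 28: (-10, -1, 11)
  hex 29: (-10, -2, 12)
Sorted: 30 hexes.

Answer: -10 -3 13
-10 -2 12
-10 -1 11
-10 0 10
-10 1 9
-10 2 8
-9 -4 13
-9 2 7
-8 -5 13
-8 2 6
-7 -6 13
-7 2 5
-6 -7 13
-6 2 4
-5 -8 13
-5 2 3
-4 -8 12
-4 1 3
-3 -8 11
-3 0 3
-2 -8 10
-2 -1 3
-1 -8 9
-1 -2 3
0 -8 8
0 -7 7
0 -6 6
0 -5 5
0 -4 4
0 -3 3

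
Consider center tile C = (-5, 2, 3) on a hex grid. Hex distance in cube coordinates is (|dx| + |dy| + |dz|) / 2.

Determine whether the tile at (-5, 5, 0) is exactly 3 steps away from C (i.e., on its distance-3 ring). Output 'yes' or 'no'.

|px - cx| = |-5 - (-5)| = 0
|py - cy| = |5 - 2| = 3
|pz - cz| = |0 - 3| = 3
distance = (0+3+3)/2 = 6/2 = 3
radius = 3; distance == radius -> yes

Answer: yes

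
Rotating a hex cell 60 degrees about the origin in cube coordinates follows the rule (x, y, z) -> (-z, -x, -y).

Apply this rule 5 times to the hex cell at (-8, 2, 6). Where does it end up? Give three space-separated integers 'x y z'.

Answer: -2 -6 8

Derivation:
Start: (-8, 2, 6)
Step 1: (-8, 2, 6) -> (-(6), -(-8), -(2)) = (-6, 8, -2)
Step 2: (-6, 8, -2) -> (-(-2), -(-6), -(8)) = (2, 6, -8)
Step 3: (2, 6, -8) -> (-(-8), -(2), -(6)) = (8, -2, -6)
Step 4: (8, -2, -6) -> (-(-6), -(8), -(-2)) = (6, -8, 2)
Step 5: (6, -8, 2) -> (-(2), -(6), -(-8)) = (-2, -6, 8)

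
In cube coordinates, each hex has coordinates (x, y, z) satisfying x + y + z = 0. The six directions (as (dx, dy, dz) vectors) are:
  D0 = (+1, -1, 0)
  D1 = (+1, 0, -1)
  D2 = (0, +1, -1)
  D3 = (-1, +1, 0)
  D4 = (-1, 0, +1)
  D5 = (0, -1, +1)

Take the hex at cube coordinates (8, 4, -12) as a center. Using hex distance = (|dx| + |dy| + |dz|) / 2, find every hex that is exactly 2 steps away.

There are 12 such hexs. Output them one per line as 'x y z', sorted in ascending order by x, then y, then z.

Answer: 6 4 -10
6 5 -11
6 6 -12
7 3 -10
7 6 -13
8 2 -10
8 6 -14
9 2 -11
9 5 -14
10 2 -12
10 3 -13
10 4 -14

Derivation:
Walk ring at distance 2 from (8, 4, -12):
Start at center + D4*2 = (6, 4, -10)
  hex 0: (6, 4, -10)
  hex 1: (7, 3, -10)
  hex 2: (8, 2, -10)
  hex 3: (9, 2, -11)
  hex 4: (10, 2, -12)
  hex 5: (10, 3, -13)
  hex 6: (10, 4, -14)
  hex 7: (9, 5, -14)
  hex 8: (8, 6, -14)
  hex 9: (7, 6, -13)
  hex 10: (6, 6, -12)
  hex 11: (6, 5, -11)
Sorted: 12 hexes.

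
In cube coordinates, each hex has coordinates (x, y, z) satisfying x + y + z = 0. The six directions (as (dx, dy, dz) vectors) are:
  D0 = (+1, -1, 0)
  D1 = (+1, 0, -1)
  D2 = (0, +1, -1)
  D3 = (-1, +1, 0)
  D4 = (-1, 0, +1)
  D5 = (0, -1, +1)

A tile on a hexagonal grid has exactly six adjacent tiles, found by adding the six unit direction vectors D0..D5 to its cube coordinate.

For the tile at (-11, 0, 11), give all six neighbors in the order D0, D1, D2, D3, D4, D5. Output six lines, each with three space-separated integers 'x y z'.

Answer: -10 -1 11
-10 0 10
-11 1 10
-12 1 11
-12 0 12
-11 -1 12

Derivation:
Center: (-11, 0, 11). Add each direction:
  D0: (-11, 0, 11) + (1, -1, 0) = (-10, -1, 11)
  D1: (-11, 0, 11) + (1, 0, -1) = (-10, 0, 10)
  D2: (-11, 0, 11) + (0, 1, -1) = (-11, 1, 10)
  D3: (-11, 0, 11) + (-1, 1, 0) = (-12, 1, 11)
  D4: (-11, 0, 11) + (-1, 0, 1) = (-12, 0, 12)
  D5: (-11, 0, 11) + (0, -1, 1) = (-11, -1, 12)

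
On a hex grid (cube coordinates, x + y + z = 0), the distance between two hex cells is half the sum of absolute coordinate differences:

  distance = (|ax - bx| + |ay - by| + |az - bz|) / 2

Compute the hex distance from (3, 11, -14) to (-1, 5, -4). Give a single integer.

|ax - bx| = |3 - (-1)| = 4
|ay - by| = |11 - 5| = 6
|az - bz| = |-14 - (-4)| = 10
distance = (4 + 6 + 10) / 2 = 20 / 2 = 10

Answer: 10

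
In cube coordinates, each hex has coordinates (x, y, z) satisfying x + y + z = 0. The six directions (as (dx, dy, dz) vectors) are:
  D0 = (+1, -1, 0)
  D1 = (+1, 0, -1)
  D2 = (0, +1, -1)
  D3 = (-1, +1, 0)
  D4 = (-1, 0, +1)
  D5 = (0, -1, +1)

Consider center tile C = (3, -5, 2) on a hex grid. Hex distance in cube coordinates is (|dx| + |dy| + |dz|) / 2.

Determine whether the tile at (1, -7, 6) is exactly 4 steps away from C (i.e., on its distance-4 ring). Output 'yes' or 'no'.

|px - cx| = |1 - 3| = 2
|py - cy| = |-7 - (-5)| = 2
|pz - cz| = |6 - 2| = 4
distance = (2+2+4)/2 = 8/2 = 4
radius = 4; distance == radius -> yes

Answer: yes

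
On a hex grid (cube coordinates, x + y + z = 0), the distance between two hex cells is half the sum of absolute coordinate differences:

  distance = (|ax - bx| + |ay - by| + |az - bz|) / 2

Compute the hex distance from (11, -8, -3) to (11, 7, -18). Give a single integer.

Answer: 15

Derivation:
|ax - bx| = |11 - 11| = 0
|ay - by| = |-8 - 7| = 15
|az - bz| = |-3 - (-18)| = 15
distance = (0 + 15 + 15) / 2 = 30 / 2 = 15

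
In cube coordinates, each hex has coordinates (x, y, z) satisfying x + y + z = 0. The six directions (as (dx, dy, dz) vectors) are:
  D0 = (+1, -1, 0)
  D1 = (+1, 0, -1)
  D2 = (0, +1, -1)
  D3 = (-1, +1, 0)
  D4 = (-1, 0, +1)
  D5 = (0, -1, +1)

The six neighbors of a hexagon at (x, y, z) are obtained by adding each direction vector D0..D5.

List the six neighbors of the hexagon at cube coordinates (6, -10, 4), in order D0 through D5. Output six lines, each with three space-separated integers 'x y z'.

Answer: 7 -11 4
7 -10 3
6 -9 3
5 -9 4
5 -10 5
6 -11 5

Derivation:
Center: (6, -10, 4). Add each direction:
  D0: (6, -10, 4) + (1, -1, 0) = (7, -11, 4)
  D1: (6, -10, 4) + (1, 0, -1) = (7, -10, 3)
  D2: (6, -10, 4) + (0, 1, -1) = (6, -9, 3)
  D3: (6, -10, 4) + (-1, 1, 0) = (5, -9, 4)
  D4: (6, -10, 4) + (-1, 0, 1) = (5, -10, 5)
  D5: (6, -10, 4) + (0, -1, 1) = (6, -11, 5)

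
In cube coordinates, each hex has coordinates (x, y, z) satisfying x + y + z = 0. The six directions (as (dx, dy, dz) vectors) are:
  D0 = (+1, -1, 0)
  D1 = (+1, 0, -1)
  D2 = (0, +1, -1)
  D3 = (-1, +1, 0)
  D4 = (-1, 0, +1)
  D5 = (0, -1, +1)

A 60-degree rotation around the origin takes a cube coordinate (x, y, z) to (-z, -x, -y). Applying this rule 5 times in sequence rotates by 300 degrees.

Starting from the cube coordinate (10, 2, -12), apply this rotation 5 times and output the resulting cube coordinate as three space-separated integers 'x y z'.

Answer: -2 12 -10

Derivation:
Start: (10, 2, -12)
Step 1: (10, 2, -12) -> (-(-12), -(10), -(2)) = (12, -10, -2)
Step 2: (12, -10, -2) -> (-(-2), -(12), -(-10)) = (2, -12, 10)
Step 3: (2, -12, 10) -> (-(10), -(2), -(-12)) = (-10, -2, 12)
Step 4: (-10, -2, 12) -> (-(12), -(-10), -(-2)) = (-12, 10, 2)
Step 5: (-12, 10, 2) -> (-(2), -(-12), -(10)) = (-2, 12, -10)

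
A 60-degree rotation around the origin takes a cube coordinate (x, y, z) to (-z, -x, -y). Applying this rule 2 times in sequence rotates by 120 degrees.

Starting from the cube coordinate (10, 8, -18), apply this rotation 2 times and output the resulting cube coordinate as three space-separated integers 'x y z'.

Answer: 8 -18 10

Derivation:
Start: (10, 8, -18)
Step 1: (10, 8, -18) -> (-(-18), -(10), -(8)) = (18, -10, -8)
Step 2: (18, -10, -8) -> (-(-8), -(18), -(-10)) = (8, -18, 10)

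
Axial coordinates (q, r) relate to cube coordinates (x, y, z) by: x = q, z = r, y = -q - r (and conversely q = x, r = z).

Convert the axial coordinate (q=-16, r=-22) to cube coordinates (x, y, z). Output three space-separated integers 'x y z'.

x = q = -16
z = r = -22
y = -x - z = -(-16) - (-22) = 38

Answer: -16 38 -22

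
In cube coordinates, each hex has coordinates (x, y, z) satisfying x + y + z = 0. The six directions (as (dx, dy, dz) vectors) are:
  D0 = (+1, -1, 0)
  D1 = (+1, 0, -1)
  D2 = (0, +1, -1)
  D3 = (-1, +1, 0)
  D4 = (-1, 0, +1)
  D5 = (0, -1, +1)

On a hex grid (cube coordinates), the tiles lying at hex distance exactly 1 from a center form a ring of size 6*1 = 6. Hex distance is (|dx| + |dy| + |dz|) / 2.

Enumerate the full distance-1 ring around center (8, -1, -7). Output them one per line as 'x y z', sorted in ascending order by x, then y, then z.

Answer: 7 -1 -6
7 0 -7
8 -2 -6
8 0 -8
9 -2 -7
9 -1 -8

Derivation:
Walk ring at distance 1 from (8, -1, -7):
Start at center + D4*1 = (7, -1, -6)
  hex 0: (7, -1, -6)
  hex 1: (8, -2, -6)
  hex 2: (9, -2, -7)
  hex 3: (9, -1, -8)
  hex 4: (8, 0, -8)
  hex 5: (7, 0, -7)
Sorted: 6 hexes.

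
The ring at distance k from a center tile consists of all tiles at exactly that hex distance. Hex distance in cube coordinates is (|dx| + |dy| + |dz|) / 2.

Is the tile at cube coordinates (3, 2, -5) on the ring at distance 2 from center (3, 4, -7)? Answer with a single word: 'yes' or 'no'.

Answer: yes

Derivation:
|px - cx| = |3 - 3| = 0
|py - cy| = |2 - 4| = 2
|pz - cz| = |-5 - (-7)| = 2
distance = (0+2+2)/2 = 4/2 = 2
radius = 2; distance == radius -> yes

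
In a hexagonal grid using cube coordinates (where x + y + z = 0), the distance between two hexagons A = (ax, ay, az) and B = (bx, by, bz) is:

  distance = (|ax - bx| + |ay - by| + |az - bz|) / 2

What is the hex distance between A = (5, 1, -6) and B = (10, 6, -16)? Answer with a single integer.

|ax - bx| = |5 - 10| = 5
|ay - by| = |1 - 6| = 5
|az - bz| = |-6 - (-16)| = 10
distance = (5 + 5 + 10) / 2 = 20 / 2 = 10

Answer: 10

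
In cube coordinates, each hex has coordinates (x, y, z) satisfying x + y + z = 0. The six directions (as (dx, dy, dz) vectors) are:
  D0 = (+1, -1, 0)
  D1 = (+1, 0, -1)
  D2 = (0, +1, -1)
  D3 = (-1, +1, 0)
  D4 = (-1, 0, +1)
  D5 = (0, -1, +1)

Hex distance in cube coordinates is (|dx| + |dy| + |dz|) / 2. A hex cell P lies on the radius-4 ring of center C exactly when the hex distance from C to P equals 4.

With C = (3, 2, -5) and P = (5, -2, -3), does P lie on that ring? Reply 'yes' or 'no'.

|px - cx| = |5 - 3| = 2
|py - cy| = |-2 - 2| = 4
|pz - cz| = |-3 - (-5)| = 2
distance = (2+4+2)/2 = 8/2 = 4
radius = 4; distance == radius -> yes

Answer: yes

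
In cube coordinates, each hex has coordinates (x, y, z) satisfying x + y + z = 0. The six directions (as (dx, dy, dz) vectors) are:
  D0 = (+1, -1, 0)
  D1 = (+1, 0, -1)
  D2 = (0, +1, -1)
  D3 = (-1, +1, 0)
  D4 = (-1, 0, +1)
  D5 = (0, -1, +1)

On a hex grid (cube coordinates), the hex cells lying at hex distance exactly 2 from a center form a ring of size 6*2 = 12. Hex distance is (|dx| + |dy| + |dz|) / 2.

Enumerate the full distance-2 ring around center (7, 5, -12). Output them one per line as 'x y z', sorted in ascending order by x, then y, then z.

Walk ring at distance 2 from (7, 5, -12):
Start at center + D4*2 = (5, 5, -10)
  hex 0: (5, 5, -10)
  hex 1: (6, 4, -10)
  hex 2: (7, 3, -10)
  hex 3: (8, 3, -11)
  hex 4: (9, 3, -12)
  hex 5: (9, 4, -13)
  hex 6: (9, 5, -14)
  hex 7: (8, 6, -14)
  hex 8: (7, 7, -14)
  hex 9: (6, 7, -13)
  hex 10: (5, 7, -12)
  hex 11: (5, 6, -11)
Sorted: 12 hexes.

Answer: 5 5 -10
5 6 -11
5 7 -12
6 4 -10
6 7 -13
7 3 -10
7 7 -14
8 3 -11
8 6 -14
9 3 -12
9 4 -13
9 5 -14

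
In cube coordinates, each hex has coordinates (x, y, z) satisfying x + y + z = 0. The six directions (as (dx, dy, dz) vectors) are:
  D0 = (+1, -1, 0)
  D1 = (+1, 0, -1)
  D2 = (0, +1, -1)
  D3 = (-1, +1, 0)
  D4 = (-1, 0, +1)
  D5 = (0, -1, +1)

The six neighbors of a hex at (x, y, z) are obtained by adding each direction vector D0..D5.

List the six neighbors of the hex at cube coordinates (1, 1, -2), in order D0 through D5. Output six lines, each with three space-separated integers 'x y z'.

Answer: 2 0 -2
2 1 -3
1 2 -3
0 2 -2
0 1 -1
1 0 -1

Derivation:
Center: (1, 1, -2). Add each direction:
  D0: (1, 1, -2) + (1, -1, 0) = (2, 0, -2)
  D1: (1, 1, -2) + (1, 0, -1) = (2, 1, -3)
  D2: (1, 1, -2) + (0, 1, -1) = (1, 2, -3)
  D3: (1, 1, -2) + (-1, 1, 0) = (0, 2, -2)
  D4: (1, 1, -2) + (-1, 0, 1) = (0, 1, -1)
  D5: (1, 1, -2) + (0, -1, 1) = (1, 0, -1)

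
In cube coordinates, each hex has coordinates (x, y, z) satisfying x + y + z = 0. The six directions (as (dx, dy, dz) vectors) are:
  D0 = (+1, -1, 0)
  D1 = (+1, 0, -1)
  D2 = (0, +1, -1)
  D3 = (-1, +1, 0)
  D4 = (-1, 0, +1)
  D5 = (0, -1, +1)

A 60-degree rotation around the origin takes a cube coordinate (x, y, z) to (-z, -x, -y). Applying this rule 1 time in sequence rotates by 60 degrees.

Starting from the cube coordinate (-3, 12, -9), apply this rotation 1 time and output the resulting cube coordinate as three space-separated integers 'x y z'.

Answer: 9 3 -12

Derivation:
Start: (-3, 12, -9)
Step 1: (-3, 12, -9) -> (-(-9), -(-3), -(12)) = (9, 3, -12)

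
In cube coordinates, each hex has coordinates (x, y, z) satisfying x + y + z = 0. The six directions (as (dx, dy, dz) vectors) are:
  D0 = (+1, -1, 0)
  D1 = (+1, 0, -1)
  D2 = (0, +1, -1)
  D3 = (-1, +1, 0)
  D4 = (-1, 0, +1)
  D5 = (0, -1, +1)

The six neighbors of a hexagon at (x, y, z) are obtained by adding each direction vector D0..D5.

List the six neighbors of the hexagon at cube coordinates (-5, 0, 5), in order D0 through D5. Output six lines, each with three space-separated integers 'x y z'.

Answer: -4 -1 5
-4 0 4
-5 1 4
-6 1 5
-6 0 6
-5 -1 6

Derivation:
Center: (-5, 0, 5). Add each direction:
  D0: (-5, 0, 5) + (1, -1, 0) = (-4, -1, 5)
  D1: (-5, 0, 5) + (1, 0, -1) = (-4, 0, 4)
  D2: (-5, 0, 5) + (0, 1, -1) = (-5, 1, 4)
  D3: (-5, 0, 5) + (-1, 1, 0) = (-6, 1, 5)
  D4: (-5, 0, 5) + (-1, 0, 1) = (-6, 0, 6)
  D5: (-5, 0, 5) + (0, -1, 1) = (-5, -1, 6)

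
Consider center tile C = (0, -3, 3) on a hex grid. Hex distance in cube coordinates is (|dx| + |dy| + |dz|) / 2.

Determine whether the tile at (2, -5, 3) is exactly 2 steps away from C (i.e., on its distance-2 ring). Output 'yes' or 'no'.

|px - cx| = |2 - 0| = 2
|py - cy| = |-5 - (-3)| = 2
|pz - cz| = |3 - 3| = 0
distance = (2+2+0)/2 = 4/2 = 2
radius = 2; distance == radius -> yes

Answer: yes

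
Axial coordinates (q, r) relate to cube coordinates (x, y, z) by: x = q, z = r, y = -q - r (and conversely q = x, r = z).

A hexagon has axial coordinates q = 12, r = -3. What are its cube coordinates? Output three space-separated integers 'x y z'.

Answer: 12 -9 -3

Derivation:
x = q = 12
z = r = -3
y = -x - z = -(12) - (-3) = -9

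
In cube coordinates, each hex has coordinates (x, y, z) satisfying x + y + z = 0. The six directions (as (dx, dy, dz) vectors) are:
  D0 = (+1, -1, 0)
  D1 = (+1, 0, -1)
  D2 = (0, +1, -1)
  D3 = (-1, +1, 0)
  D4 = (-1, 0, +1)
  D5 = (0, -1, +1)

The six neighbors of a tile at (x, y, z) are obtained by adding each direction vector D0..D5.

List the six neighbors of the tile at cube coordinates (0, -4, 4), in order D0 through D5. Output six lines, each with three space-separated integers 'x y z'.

Answer: 1 -5 4
1 -4 3
0 -3 3
-1 -3 4
-1 -4 5
0 -5 5

Derivation:
Center: (0, -4, 4). Add each direction:
  D0: (0, -4, 4) + (1, -1, 0) = (1, -5, 4)
  D1: (0, -4, 4) + (1, 0, -1) = (1, -4, 3)
  D2: (0, -4, 4) + (0, 1, -1) = (0, -3, 3)
  D3: (0, -4, 4) + (-1, 1, 0) = (-1, -3, 4)
  D4: (0, -4, 4) + (-1, 0, 1) = (-1, -4, 5)
  D5: (0, -4, 4) + (0, -1, 1) = (0, -5, 5)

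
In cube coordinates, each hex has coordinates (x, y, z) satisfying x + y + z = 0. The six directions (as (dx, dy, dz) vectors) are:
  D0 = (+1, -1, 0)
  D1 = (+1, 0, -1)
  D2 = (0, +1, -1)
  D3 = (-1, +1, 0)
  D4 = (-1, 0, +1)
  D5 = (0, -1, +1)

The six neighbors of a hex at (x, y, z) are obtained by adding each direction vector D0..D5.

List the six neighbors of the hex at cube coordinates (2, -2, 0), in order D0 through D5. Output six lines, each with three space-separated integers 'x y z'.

Center: (2, -2, 0). Add each direction:
  D0: (2, -2, 0) + (1, -1, 0) = (3, -3, 0)
  D1: (2, -2, 0) + (1, 0, -1) = (3, -2, -1)
  D2: (2, -2, 0) + (0, 1, -1) = (2, -1, -1)
  D3: (2, -2, 0) + (-1, 1, 0) = (1, -1, 0)
  D4: (2, -2, 0) + (-1, 0, 1) = (1, -2, 1)
  D5: (2, -2, 0) + (0, -1, 1) = (2, -3, 1)

Answer: 3 -3 0
3 -2 -1
2 -1 -1
1 -1 0
1 -2 1
2 -3 1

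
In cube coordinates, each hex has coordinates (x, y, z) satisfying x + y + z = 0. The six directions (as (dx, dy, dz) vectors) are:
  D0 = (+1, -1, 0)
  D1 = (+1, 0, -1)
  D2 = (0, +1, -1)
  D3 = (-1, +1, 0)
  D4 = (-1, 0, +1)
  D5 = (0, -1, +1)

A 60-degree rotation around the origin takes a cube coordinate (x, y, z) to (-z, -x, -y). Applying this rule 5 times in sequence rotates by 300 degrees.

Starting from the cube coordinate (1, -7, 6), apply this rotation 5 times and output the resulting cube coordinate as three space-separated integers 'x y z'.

Answer: 7 -6 -1

Derivation:
Start: (1, -7, 6)
Step 1: (1, -7, 6) -> (-(6), -(1), -(-7)) = (-6, -1, 7)
Step 2: (-6, -1, 7) -> (-(7), -(-6), -(-1)) = (-7, 6, 1)
Step 3: (-7, 6, 1) -> (-(1), -(-7), -(6)) = (-1, 7, -6)
Step 4: (-1, 7, -6) -> (-(-6), -(-1), -(7)) = (6, 1, -7)
Step 5: (6, 1, -7) -> (-(-7), -(6), -(1)) = (7, -6, -1)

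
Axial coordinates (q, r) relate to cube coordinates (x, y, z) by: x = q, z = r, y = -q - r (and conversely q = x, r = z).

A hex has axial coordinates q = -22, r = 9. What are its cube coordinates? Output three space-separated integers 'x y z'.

Answer: -22 13 9

Derivation:
x = q = -22
z = r = 9
y = -x - z = -(-22) - (9) = 13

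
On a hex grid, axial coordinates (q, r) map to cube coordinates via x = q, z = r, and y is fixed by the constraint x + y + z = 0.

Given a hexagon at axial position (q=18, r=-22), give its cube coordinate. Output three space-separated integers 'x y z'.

Answer: 18 4 -22

Derivation:
x = q = 18
z = r = -22
y = -x - z = -(18) - (-22) = 4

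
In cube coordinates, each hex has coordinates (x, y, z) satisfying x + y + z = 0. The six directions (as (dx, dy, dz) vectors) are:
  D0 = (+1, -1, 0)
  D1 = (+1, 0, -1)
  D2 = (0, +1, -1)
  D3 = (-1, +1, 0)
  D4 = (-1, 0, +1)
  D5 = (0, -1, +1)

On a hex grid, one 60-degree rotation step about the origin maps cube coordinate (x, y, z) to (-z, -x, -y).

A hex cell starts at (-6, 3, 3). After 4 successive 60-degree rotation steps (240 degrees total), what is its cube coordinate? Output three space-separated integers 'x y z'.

Answer: 3 -6 3

Derivation:
Start: (-6, 3, 3)
Step 1: (-6, 3, 3) -> (-(3), -(-6), -(3)) = (-3, 6, -3)
Step 2: (-3, 6, -3) -> (-(-3), -(-3), -(6)) = (3, 3, -6)
Step 3: (3, 3, -6) -> (-(-6), -(3), -(3)) = (6, -3, -3)
Step 4: (6, -3, -3) -> (-(-3), -(6), -(-3)) = (3, -6, 3)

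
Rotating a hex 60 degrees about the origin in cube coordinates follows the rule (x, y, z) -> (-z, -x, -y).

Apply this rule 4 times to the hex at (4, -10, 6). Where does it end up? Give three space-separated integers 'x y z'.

Start: (4, -10, 6)
Step 1: (4, -10, 6) -> (-(6), -(4), -(-10)) = (-6, -4, 10)
Step 2: (-6, -4, 10) -> (-(10), -(-6), -(-4)) = (-10, 6, 4)
Step 3: (-10, 6, 4) -> (-(4), -(-10), -(6)) = (-4, 10, -6)
Step 4: (-4, 10, -6) -> (-(-6), -(-4), -(10)) = (6, 4, -10)

Answer: 6 4 -10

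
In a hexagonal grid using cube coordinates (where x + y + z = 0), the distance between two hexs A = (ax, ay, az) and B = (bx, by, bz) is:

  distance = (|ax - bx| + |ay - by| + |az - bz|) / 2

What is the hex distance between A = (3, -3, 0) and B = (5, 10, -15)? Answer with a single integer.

|ax - bx| = |3 - 5| = 2
|ay - by| = |-3 - 10| = 13
|az - bz| = |0 - (-15)| = 15
distance = (2 + 13 + 15) / 2 = 30 / 2 = 15

Answer: 15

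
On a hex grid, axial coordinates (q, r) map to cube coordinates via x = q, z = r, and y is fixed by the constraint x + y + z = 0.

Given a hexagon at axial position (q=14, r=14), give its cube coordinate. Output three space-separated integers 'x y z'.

x = q = 14
z = r = 14
y = -x - z = -(14) - (14) = -28

Answer: 14 -28 14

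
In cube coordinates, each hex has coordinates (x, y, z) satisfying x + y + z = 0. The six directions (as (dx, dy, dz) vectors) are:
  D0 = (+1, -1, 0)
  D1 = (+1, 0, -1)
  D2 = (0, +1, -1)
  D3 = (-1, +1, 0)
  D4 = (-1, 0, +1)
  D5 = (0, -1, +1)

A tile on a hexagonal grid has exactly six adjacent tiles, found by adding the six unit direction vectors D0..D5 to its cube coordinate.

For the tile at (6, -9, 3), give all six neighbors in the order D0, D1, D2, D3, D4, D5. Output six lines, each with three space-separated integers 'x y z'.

Answer: 7 -10 3
7 -9 2
6 -8 2
5 -8 3
5 -9 4
6 -10 4

Derivation:
Center: (6, -9, 3). Add each direction:
  D0: (6, -9, 3) + (1, -1, 0) = (7, -10, 3)
  D1: (6, -9, 3) + (1, 0, -1) = (7, -9, 2)
  D2: (6, -9, 3) + (0, 1, -1) = (6, -8, 2)
  D3: (6, -9, 3) + (-1, 1, 0) = (5, -8, 3)
  D4: (6, -9, 3) + (-1, 0, 1) = (5, -9, 4)
  D5: (6, -9, 3) + (0, -1, 1) = (6, -10, 4)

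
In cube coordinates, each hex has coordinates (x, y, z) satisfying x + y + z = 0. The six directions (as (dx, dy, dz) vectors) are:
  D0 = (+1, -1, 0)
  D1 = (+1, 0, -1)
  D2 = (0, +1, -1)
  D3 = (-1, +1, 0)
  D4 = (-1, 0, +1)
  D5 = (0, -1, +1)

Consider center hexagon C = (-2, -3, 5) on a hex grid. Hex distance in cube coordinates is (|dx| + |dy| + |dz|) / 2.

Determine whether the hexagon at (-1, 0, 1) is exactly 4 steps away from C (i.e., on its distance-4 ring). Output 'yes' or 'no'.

Answer: yes

Derivation:
|px - cx| = |-1 - (-2)| = 1
|py - cy| = |0 - (-3)| = 3
|pz - cz| = |1 - 5| = 4
distance = (1+3+4)/2 = 8/2 = 4
radius = 4; distance == radius -> yes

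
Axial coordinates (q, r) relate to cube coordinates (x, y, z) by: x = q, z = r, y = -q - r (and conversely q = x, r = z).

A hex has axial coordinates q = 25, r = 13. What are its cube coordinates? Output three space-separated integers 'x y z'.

x = q = 25
z = r = 13
y = -x - z = -(25) - (13) = -38

Answer: 25 -38 13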